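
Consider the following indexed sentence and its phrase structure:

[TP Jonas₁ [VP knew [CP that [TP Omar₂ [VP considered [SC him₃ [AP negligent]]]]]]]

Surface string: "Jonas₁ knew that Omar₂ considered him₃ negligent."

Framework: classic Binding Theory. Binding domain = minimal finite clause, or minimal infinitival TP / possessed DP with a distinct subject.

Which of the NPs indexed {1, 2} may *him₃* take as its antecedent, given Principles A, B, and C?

{1}

*him* is a pronoun, so Principle B applies: it must be free in its binding domain.
Binding domain of *him₃*: the embedded TP, whose subject is Omar₂.
*Jonas₁* c-commands the pronoun but from outside its binding domain, and is not c-commanded by it → coindexation permitted.
*Omar₂* c-commands the pronoun within its binding domain → coindexation would violate Principle B.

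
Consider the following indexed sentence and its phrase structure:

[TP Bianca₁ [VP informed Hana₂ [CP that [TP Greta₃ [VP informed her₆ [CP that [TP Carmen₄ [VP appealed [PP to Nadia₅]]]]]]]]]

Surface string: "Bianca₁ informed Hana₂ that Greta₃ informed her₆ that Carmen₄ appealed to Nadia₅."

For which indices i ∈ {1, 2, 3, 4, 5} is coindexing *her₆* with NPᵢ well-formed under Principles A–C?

*her* is a pronoun, so Principle B applies: it must be free in its binding domain.
Binding domain of *her₆*: the embedded TP, whose subject is Greta₃.
*Bianca₁* c-commands the pronoun but from outside its binding domain, and is not c-commanded by it → coindexation permitted.
*Hana₂* c-commands the pronoun but from outside its binding domain, and is not c-commanded by it → coindexation permitted.
*Greta₃* c-commands the pronoun within its binding domain → coindexation would violate Principle B.
*Carmen₄*: the pronoun c-commands this R-expression → coindexation would violate Principle C on *Carmen₄*.
*Nadia₅*: the pronoun c-commands this R-expression → coindexation would violate Principle C on *Nadia₅*.

{1, 2}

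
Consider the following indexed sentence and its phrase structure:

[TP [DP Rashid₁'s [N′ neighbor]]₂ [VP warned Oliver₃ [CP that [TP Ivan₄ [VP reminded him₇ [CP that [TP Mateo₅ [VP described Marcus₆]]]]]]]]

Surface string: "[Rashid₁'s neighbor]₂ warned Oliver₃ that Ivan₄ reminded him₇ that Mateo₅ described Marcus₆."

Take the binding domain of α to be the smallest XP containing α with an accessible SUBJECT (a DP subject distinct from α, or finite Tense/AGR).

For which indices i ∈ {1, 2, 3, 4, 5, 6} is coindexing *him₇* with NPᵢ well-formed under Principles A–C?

*him* is a pronoun, so Principle B applies: it must be free in its binding domain.
Binding domain of *him₇*: the embedded TP, whose subject is Ivan₄.
*Rashid₁* and the pronoun do not c-command one another → neither Principle B nor Principle C is at stake; coindexation permitted.
*[Rashid₁'s neighbor]₂* c-commands the pronoun but from outside its binding domain, and is not c-commanded by it → coindexation permitted.
*Oliver₃* c-commands the pronoun but from outside its binding domain, and is not c-commanded by it → coindexation permitted.
*Ivan₄* c-commands the pronoun within its binding domain → coindexation would violate Principle B.
*Mateo₅*: the pronoun c-commands this R-expression → coindexation would violate Principle C on *Mateo₅*.
*Marcus₆*: the pronoun c-commands this R-expression → coindexation would violate Principle C on *Marcus₆*.

{1, 2, 3}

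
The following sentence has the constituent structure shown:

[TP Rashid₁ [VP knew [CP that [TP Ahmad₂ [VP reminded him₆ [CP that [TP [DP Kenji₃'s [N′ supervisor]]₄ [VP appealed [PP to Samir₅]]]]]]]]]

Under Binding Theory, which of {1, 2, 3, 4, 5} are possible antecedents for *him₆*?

*him* is a pronoun, so Principle B applies: it must be free in its binding domain.
Binding domain of *him₆*: the embedded TP, whose subject is Ahmad₂.
*Rashid₁* c-commands the pronoun but from outside its binding domain, and is not c-commanded by it → coindexation permitted.
*Ahmad₂* c-commands the pronoun within its binding domain → coindexation would violate Principle B.
*Kenji₃*: the pronoun c-commands this R-expression → coindexation would violate Principle C on *Kenji₃*.
*[Kenji₃'s supervisor]₄*: the pronoun c-commands this R-expression → coindexation would violate Principle C on *[Kenji₃'s supervisor]₄*.
*Samir₅*: the pronoun c-commands this R-expression → coindexation would violate Principle C on *Samir₅*.

{1}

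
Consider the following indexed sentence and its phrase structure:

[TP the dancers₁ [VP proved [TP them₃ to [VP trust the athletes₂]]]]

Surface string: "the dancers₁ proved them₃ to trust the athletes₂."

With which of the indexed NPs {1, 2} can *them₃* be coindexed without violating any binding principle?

none

*them* is a pronoun, so Principle B applies: it must be free in its binding domain.
Binding domain of *them₃*: the matrix TP, whose subject is the dancers₁.
*the dancers₁* c-commands the pronoun within its binding domain → coindexation would violate Principle B.
*the athletes₂*: the pronoun c-commands this R-expression → coindexation would violate Principle C on *the athletes₂*.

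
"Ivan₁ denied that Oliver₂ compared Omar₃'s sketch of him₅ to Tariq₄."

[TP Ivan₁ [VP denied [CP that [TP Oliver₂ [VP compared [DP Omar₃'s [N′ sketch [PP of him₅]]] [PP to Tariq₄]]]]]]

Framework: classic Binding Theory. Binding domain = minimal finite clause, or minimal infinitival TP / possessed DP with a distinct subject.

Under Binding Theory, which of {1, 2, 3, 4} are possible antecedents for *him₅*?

{1, 2, 4}

*him* is a pronoun, so Principle B applies: it must be free in its binding domain.
Binding domain of *him₅*: the possessed DP, whose subject is Omar₃.
*Ivan₁* c-commands the pronoun but from outside its binding domain, and is not c-commanded by it → coindexation permitted.
*Oliver₂* c-commands the pronoun but from outside its binding domain, and is not c-commanded by it → coindexation permitted.
*Omar₃* c-commands the pronoun within its binding domain → coindexation would violate Principle B.
*Tariq₄* and the pronoun do not c-command one another → neither Principle B nor Principle C is at stake; coindexation permitted.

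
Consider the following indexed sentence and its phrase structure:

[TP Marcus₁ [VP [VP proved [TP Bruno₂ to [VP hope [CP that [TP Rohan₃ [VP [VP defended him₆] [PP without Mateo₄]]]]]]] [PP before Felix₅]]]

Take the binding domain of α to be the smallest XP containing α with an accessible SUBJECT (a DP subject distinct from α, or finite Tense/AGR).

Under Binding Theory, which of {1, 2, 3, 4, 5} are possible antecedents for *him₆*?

{1, 2, 4, 5}

*him* is a pronoun, so Principle B applies: it must be free in its binding domain.
Binding domain of *him₆*: the embedded TP, whose subject is Rohan₃.
*Marcus₁* c-commands the pronoun but from outside its binding domain, and is not c-commanded by it → coindexation permitted.
*Bruno₂* c-commands the pronoun but from outside its binding domain, and is not c-commanded by it → coindexation permitted.
*Rohan₃* c-commands the pronoun within its binding domain → coindexation would violate Principle B.
*Mateo₄* and the pronoun do not c-command one another → neither Principle B nor Principle C is at stake; coindexation permitted.
*Felix₅* and the pronoun do not c-command one another → neither Principle B nor Principle C is at stake; coindexation permitted.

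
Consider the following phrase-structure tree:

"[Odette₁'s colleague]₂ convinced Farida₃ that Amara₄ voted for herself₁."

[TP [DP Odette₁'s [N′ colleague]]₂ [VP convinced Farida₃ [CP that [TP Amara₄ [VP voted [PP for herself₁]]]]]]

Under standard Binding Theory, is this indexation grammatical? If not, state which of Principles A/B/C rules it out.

The two coindexed NPs are *Odette₁* and *herself₁*.
*herself₁* is an anaphor. Principle A requires it to be bound within its binding domain — the embedded TP, whose subject is Amara₄.
Within that domain it is c-commanded by *Amara₄*, which does not share its index.
*Odette₁* does not c-command the anaphor at all.
The anaphor is unbound in its domain → Principle A violation.

Principle A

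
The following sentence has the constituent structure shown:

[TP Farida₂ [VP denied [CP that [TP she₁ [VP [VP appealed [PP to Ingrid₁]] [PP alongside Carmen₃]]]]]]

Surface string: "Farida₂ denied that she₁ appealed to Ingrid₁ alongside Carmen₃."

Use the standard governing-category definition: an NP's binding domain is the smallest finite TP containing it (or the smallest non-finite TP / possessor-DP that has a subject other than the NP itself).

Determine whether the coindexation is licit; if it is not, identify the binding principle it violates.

The two coindexed NPs are *she₁* and *Ingrid₁*.
*Ingrid₁* is an R-expression. Principle C requires it to be free everywhere.
*she₁* c-commands it and carries the same index.
The R-expression is bound → Principle C violation.

Principle C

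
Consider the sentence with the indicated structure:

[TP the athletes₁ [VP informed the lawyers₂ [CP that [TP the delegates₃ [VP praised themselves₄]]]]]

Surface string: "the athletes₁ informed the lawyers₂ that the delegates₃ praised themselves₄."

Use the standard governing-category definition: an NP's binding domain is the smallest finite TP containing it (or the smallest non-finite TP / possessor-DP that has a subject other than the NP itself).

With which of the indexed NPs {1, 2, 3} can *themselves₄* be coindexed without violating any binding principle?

*themselves* is an anaphor, so Principle A applies: it must be bound in its binding domain.
Binding domain of *themselves₄*: the embedded TP, whose subject is the delegates₃.
*the athletes₁* c-commands the anaphor but is outside its binding domain → cannot satisfy Principle A.
*the lawyers₂* c-commands the anaphor but is outside its binding domain → cannot satisfy Principle A.
*the delegates₃* c-commands the anaphor within its binding domain → licit binder.

{3}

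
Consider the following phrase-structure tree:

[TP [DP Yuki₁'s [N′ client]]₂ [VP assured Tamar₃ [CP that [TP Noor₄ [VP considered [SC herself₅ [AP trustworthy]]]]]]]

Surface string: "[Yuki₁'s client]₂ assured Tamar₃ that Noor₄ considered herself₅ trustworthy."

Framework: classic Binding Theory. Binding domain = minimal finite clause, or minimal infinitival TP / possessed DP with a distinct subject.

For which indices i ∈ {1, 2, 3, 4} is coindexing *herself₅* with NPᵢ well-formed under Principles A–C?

*herself* is an anaphor, so Principle A applies: it must be bound in its binding domain.
Binding domain of *herself₅*: the embedded TP, whose subject is Noor₄.
*Yuki₁* does not c-command the anaphor → cannot bind it.
*[Yuki₁'s client]₂* c-commands the anaphor but is outside its binding domain → cannot satisfy Principle A.
*Tamar₃* c-commands the anaphor but is outside its binding domain → cannot satisfy Principle A.
*Noor₄* c-commands the anaphor within its binding domain → licit binder.

{4}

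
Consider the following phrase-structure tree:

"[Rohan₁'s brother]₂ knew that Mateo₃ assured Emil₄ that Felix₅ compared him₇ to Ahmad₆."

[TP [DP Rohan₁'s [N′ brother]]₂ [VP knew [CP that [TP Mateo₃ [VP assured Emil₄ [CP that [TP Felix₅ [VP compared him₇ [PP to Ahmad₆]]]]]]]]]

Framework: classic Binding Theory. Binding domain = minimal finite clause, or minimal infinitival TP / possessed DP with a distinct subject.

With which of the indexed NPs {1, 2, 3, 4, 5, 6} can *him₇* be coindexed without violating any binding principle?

{1, 2, 3, 4}

*him* is a pronoun, so Principle B applies: it must be free in its binding domain.
Binding domain of *him₇*: the embedded TP, whose subject is Felix₅.
*Rohan₁* and the pronoun do not c-command one another → neither Principle B nor Principle C is at stake; coindexation permitted.
*[Rohan₁'s brother]₂* c-commands the pronoun but from outside its binding domain, and is not c-commanded by it → coindexation permitted.
*Mateo₃* c-commands the pronoun but from outside its binding domain, and is not c-commanded by it → coindexation permitted.
*Emil₄* c-commands the pronoun but from outside its binding domain, and is not c-commanded by it → coindexation permitted.
*Felix₅* c-commands the pronoun within its binding domain → coindexation would violate Principle B.
*Ahmad₆*: the pronoun c-commands this R-expression → coindexation would violate Principle C on *Ahmad₆*.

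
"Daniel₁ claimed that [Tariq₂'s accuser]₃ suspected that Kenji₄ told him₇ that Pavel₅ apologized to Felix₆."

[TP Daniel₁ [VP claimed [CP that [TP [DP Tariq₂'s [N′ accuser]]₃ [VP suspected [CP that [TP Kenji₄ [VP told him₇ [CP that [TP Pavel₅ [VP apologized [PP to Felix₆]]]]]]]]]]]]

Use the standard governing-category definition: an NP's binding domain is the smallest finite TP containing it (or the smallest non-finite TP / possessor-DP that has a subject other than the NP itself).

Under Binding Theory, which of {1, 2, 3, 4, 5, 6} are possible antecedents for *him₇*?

{1, 2, 3}

*him* is a pronoun, so Principle B applies: it must be free in its binding domain.
Binding domain of *him₇*: the embedded TP, whose subject is Kenji₄.
*Daniel₁* c-commands the pronoun but from outside its binding domain, and is not c-commanded by it → coindexation permitted.
*Tariq₂* and the pronoun do not c-command one another → neither Principle B nor Principle C is at stake; coindexation permitted.
*[Tariq₂'s accuser]₃* c-commands the pronoun but from outside its binding domain, and is not c-commanded by it → coindexation permitted.
*Kenji₄* c-commands the pronoun within its binding domain → coindexation would violate Principle B.
*Pavel₅*: the pronoun c-commands this R-expression → coindexation would violate Principle C on *Pavel₅*.
*Felix₆*: the pronoun c-commands this R-expression → coindexation would violate Principle C on *Felix₆*.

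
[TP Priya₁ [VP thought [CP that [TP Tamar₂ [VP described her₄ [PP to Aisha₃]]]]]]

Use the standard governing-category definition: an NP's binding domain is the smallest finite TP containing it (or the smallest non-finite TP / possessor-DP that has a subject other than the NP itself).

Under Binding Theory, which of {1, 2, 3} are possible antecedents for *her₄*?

{1}

*her* is a pronoun, so Principle B applies: it must be free in its binding domain.
Binding domain of *her₄*: the embedded TP, whose subject is Tamar₂.
*Priya₁* c-commands the pronoun but from outside its binding domain, and is not c-commanded by it → coindexation permitted.
*Tamar₂* c-commands the pronoun within its binding domain → coindexation would violate Principle B.
*Aisha₃*: the pronoun c-commands this R-expression → coindexation would violate Principle C on *Aisha₃*.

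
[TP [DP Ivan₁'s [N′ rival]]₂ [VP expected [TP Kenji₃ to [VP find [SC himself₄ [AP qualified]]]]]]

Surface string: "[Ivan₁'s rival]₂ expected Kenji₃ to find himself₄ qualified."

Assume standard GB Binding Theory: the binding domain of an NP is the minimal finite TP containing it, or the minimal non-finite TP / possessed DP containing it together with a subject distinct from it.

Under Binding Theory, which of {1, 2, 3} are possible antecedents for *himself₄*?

*himself* is an anaphor, so Principle A applies: it must be bound in its binding domain.
Binding domain of *himself₄*: the embedded TP, whose subject is Kenji₃.
*Ivan₁* does not c-command the anaphor → cannot bind it.
*[Ivan₁'s rival]₂* c-commands the anaphor but is outside its binding domain → cannot satisfy Principle A.
*Kenji₃* c-commands the anaphor within its binding domain → licit binder.

{3}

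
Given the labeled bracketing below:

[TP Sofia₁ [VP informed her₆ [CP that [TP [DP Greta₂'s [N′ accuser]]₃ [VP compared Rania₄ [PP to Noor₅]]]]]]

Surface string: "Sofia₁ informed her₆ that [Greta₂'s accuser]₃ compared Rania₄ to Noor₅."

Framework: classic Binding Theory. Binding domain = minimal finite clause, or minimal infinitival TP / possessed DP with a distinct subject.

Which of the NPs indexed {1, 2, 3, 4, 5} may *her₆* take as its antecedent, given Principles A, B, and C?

none

*her* is a pronoun, so Principle B applies: it must be free in its binding domain.
Binding domain of *her₆*: the matrix TP, whose subject is Sofia₁.
*Sofia₁* c-commands the pronoun within its binding domain → coindexation would violate Principle B.
*Greta₂*: the pronoun c-commands this R-expression → coindexation would violate Principle C on *Greta₂*.
*[Greta₂'s accuser]₃*: the pronoun c-commands this R-expression → coindexation would violate Principle C on *[Greta₂'s accuser]₃*.
*Rania₄*: the pronoun c-commands this R-expression → coindexation would violate Principle C on *Rania₄*.
*Noor₅*: the pronoun c-commands this R-expression → coindexation would violate Principle C on *Noor₅*.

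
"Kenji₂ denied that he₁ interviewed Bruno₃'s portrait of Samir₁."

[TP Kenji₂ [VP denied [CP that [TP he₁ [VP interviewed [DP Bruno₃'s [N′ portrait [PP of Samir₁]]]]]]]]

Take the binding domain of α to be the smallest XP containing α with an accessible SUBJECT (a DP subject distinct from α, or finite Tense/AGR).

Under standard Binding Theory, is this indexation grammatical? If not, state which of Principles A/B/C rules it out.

Principle C

The two coindexed NPs are *he₁* and *Samir₁*.
*Samir₁* is an R-expression. Principle C requires it to be free everywhere.
*he₁* c-commands it and carries the same index.
The R-expression is bound → Principle C violation.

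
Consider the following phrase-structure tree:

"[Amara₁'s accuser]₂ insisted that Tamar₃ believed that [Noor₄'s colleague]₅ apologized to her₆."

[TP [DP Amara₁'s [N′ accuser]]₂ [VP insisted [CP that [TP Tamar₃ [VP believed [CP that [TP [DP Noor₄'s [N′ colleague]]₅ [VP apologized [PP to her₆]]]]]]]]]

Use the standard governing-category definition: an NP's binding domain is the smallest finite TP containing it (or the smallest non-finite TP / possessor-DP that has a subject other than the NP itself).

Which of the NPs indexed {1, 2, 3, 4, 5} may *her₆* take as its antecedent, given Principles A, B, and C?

{1, 2, 3, 4}

*her* is a pronoun, so Principle B applies: it must be free in its binding domain.
Binding domain of *her₆*: the embedded TP, whose subject is [Noor₄'s colleague]₅.
*Amara₁* and the pronoun do not c-command one another → neither Principle B nor Principle C is at stake; coindexation permitted.
*[Amara₁'s accuser]₂* c-commands the pronoun but from outside its binding domain, and is not c-commanded by it → coindexation permitted.
*Tamar₃* c-commands the pronoun but from outside its binding domain, and is not c-commanded by it → coindexation permitted.
*Noor₄* and the pronoun do not c-command one another → neither Principle B nor Principle C is at stake; coindexation permitted.
*[Noor₄'s colleague]₅* c-commands the pronoun within its binding domain → coindexation would violate Principle B.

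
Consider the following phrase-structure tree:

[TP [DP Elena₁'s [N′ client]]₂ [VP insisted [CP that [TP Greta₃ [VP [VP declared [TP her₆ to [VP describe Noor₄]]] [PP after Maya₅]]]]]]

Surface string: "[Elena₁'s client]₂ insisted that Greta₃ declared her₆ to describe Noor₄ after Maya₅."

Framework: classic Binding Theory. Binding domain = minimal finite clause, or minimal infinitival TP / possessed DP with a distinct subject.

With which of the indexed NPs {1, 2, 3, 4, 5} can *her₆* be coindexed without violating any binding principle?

*her* is a pronoun, so Principle B applies: it must be free in its binding domain.
Binding domain of *her₆*: the embedded TP, whose subject is Greta₃.
*Elena₁* and the pronoun do not c-command one another → neither Principle B nor Principle C is at stake; coindexation permitted.
*[Elena₁'s client]₂* c-commands the pronoun but from outside its binding domain, and is not c-commanded by it → coindexation permitted.
*Greta₃* c-commands the pronoun within its binding domain → coindexation would violate Principle B.
*Noor₄*: the pronoun c-commands this R-expression → coindexation would violate Principle C on *Noor₄*.
*Maya₅* and the pronoun do not c-command one another → neither Principle B nor Principle C is at stake; coindexation permitted.

{1, 2, 5}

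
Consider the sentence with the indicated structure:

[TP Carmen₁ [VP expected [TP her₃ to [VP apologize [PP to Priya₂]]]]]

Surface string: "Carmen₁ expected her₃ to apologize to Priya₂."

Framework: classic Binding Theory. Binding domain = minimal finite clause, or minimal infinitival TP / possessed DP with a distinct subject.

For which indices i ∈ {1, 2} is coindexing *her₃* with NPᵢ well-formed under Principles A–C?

none

*her* is a pronoun, so Principle B applies: it must be free in its binding domain.
Binding domain of *her₃*: the matrix TP, whose subject is Carmen₁.
*Carmen₁* c-commands the pronoun within its binding domain → coindexation would violate Principle B.
*Priya₂*: the pronoun c-commands this R-expression → coindexation would violate Principle C on *Priya₂*.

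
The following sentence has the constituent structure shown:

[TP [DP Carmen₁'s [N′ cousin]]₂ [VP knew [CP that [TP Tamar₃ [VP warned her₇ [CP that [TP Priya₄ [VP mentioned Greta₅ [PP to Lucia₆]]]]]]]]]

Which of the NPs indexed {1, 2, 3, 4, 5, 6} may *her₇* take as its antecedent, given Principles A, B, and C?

{1, 2}

*her* is a pronoun, so Principle B applies: it must be free in its binding domain.
Binding domain of *her₇*: the embedded TP, whose subject is Tamar₃.
*Carmen₁* and the pronoun do not c-command one another → neither Principle B nor Principle C is at stake; coindexation permitted.
*[Carmen₁'s cousin]₂* c-commands the pronoun but from outside its binding domain, and is not c-commanded by it → coindexation permitted.
*Tamar₃* c-commands the pronoun within its binding domain → coindexation would violate Principle B.
*Priya₄*: the pronoun c-commands this R-expression → coindexation would violate Principle C on *Priya₄*.
*Greta₅*: the pronoun c-commands this R-expression → coindexation would violate Principle C on *Greta₅*.
*Lucia₆*: the pronoun c-commands this R-expression → coindexation would violate Principle C on *Lucia₆*.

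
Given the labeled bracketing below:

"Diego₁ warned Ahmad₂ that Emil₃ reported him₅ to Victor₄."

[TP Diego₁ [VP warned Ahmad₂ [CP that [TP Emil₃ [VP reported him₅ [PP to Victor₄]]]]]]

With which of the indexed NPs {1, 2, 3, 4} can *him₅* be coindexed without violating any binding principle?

*him* is a pronoun, so Principle B applies: it must be free in its binding domain.
Binding domain of *him₅*: the embedded TP, whose subject is Emil₃.
*Diego₁* c-commands the pronoun but from outside its binding domain, and is not c-commanded by it → coindexation permitted.
*Ahmad₂* c-commands the pronoun but from outside its binding domain, and is not c-commanded by it → coindexation permitted.
*Emil₃* c-commands the pronoun within its binding domain → coindexation would violate Principle B.
*Victor₄*: the pronoun c-commands this R-expression → coindexation would violate Principle C on *Victor₄*.

{1, 2}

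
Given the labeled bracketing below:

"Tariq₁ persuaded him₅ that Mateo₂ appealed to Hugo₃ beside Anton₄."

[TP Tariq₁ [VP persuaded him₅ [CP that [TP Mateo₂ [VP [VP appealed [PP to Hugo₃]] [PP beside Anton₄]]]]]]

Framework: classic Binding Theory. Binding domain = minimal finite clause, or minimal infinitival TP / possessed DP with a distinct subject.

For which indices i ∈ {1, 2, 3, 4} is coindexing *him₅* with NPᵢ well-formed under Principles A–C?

*him* is a pronoun, so Principle B applies: it must be free in its binding domain.
Binding domain of *him₅*: the matrix TP, whose subject is Tariq₁.
*Tariq₁* c-commands the pronoun within its binding domain → coindexation would violate Principle B.
*Mateo₂*: the pronoun c-commands this R-expression → coindexation would violate Principle C on *Mateo₂*.
*Hugo₃*: the pronoun c-commands this R-expression → coindexation would violate Principle C on *Hugo₃*.
*Anton₄*: the pronoun c-commands this R-expression → coindexation would violate Principle C on *Anton₄*.

none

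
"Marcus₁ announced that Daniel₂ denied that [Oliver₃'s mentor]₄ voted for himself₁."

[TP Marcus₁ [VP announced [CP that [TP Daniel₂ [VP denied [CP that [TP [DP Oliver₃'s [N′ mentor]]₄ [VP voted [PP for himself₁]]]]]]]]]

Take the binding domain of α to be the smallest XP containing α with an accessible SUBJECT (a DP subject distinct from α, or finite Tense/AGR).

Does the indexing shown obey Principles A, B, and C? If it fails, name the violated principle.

The two coindexed NPs are *Marcus₁* and *himself₁*.
*himself₁* is an anaphor. Principle A requires it to be bound within its binding domain — the embedded TP, whose subject is [Oliver₃'s mentor]₄.
Within that domain it is c-commanded by *[Oliver₃'s mentor]₄*, which does not share its index.
*Marcus₁* does c-command the anaphor, but from outside its binding domain.
The anaphor is unbound in its domain → Principle A violation.

Principle A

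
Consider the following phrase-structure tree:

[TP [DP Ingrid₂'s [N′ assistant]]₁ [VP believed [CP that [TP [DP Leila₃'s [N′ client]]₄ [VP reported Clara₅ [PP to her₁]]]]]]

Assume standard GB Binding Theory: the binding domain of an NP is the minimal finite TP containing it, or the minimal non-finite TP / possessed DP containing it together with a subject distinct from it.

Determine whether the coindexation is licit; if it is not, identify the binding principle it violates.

The two coindexed NPs are *[Ingrid₂'s assistant]₁* and *her₁*.
*her₁* is a pronoun; its binding domain is the embedded TP, whose subject is [Leila₃'s client]₄. Within that domain it is c-commanded only by *[Leila₃'s client]₄*, *Clara₅*, which carry a different index — the pronoun is free locally, so Principle B holds.
*[Ingrid₂'s assistant]₁* is an R-expression; *her₁* does not c-command it, and no other NP shares its index, so Principle C is satisfied.
All principles are respected.

grammatical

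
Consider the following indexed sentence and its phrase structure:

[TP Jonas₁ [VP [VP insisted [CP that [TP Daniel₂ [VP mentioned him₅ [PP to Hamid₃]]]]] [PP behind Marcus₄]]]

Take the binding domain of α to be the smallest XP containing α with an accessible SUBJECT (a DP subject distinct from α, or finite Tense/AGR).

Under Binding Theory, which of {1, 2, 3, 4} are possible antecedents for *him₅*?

{1, 4}

*him* is a pronoun, so Principle B applies: it must be free in its binding domain.
Binding domain of *him₅*: the embedded TP, whose subject is Daniel₂.
*Jonas₁* c-commands the pronoun but from outside its binding domain, and is not c-commanded by it → coindexation permitted.
*Daniel₂* c-commands the pronoun within its binding domain → coindexation would violate Principle B.
*Hamid₃*: the pronoun c-commands this R-expression → coindexation would violate Principle C on *Hamid₃*.
*Marcus₄* and the pronoun do not c-command one another → neither Principle B nor Principle C is at stake; coindexation permitted.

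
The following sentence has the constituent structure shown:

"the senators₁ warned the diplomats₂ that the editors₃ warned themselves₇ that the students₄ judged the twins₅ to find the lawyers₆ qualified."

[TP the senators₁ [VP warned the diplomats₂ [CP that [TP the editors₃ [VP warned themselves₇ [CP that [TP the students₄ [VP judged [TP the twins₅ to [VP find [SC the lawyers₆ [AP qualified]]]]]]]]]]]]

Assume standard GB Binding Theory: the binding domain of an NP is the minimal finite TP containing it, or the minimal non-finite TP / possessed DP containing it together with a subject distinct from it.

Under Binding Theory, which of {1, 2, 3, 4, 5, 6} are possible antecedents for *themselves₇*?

*themselves* is an anaphor, so Principle A applies: it must be bound in its binding domain.
Binding domain of *themselves₇*: the embedded TP, whose subject is the editors₃.
*the senators₁* c-commands the anaphor but is outside its binding domain → cannot satisfy Principle A.
*the diplomats₂* c-commands the anaphor but is outside its binding domain → cannot satisfy Principle A.
*the editors₃* c-commands the anaphor within its binding domain → licit binder.
*the students₄* does not c-command the anaphor → cannot bind it.
*the twins₅* does not c-command the anaphor → cannot bind it.
*the lawyers₆* does not c-command the anaphor → cannot bind it.

{3}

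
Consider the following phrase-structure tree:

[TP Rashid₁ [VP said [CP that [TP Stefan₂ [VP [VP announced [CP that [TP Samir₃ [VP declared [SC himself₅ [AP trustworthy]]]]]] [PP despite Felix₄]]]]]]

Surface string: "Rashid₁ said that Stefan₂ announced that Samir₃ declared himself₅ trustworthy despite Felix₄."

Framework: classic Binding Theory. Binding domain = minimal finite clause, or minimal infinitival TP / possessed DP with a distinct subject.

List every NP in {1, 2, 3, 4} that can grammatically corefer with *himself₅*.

{3}

*himself* is an anaphor, so Principle A applies: it must be bound in its binding domain.
Binding domain of *himself₅*: the embedded TP, whose subject is Samir₃.
*Rashid₁* c-commands the anaphor but is outside its binding domain → cannot satisfy Principle A.
*Stefan₂* c-commands the anaphor but is outside its binding domain → cannot satisfy Principle A.
*Samir₃* c-commands the anaphor within its binding domain → licit binder.
*Felix₄* does not c-command the anaphor → cannot bind it.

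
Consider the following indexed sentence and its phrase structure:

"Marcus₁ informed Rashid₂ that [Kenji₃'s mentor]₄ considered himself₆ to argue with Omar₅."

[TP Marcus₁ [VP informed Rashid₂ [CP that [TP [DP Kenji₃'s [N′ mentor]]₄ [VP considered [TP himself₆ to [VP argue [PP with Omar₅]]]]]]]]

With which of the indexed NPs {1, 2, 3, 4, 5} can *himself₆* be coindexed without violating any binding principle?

{4}

*himself* is an anaphor, so Principle A applies: it must be bound in its binding domain.
Binding domain of *himself₆*: the embedded TP, whose subject is [Kenji₃'s mentor]₄.
*Marcus₁* c-commands the anaphor but is outside its binding domain → cannot satisfy Principle A.
*Rashid₂* c-commands the anaphor but is outside its binding domain → cannot satisfy Principle A.
*Kenji₃* does not c-command the anaphor → cannot bind it.
*[Kenji₃'s mentor]₄* c-commands the anaphor within its binding domain → licit binder.
*Omar₅* does not c-command the anaphor → cannot bind it.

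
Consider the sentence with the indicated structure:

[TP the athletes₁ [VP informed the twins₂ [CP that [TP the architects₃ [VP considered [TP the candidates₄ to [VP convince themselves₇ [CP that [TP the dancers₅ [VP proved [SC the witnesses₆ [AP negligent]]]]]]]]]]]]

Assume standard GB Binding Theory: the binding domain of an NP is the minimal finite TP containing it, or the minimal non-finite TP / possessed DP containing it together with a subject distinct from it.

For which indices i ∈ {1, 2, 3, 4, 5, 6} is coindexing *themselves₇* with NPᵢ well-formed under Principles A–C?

*themselves* is an anaphor, so Principle A applies: it must be bound in its binding domain.
Binding domain of *themselves₇*: the embedded TP, whose subject is the candidates₄.
*the athletes₁* c-commands the anaphor but is outside its binding domain → cannot satisfy Principle A.
*the twins₂* c-commands the anaphor but is outside its binding domain → cannot satisfy Principle A.
*the architects₃* c-commands the anaphor but is outside its binding domain → cannot satisfy Principle A.
*the candidates₄* c-commands the anaphor within its binding domain → licit binder.
*the dancers₅* does not c-command the anaphor → cannot bind it.
*the witnesses₆* does not c-command the anaphor → cannot bind it.

{4}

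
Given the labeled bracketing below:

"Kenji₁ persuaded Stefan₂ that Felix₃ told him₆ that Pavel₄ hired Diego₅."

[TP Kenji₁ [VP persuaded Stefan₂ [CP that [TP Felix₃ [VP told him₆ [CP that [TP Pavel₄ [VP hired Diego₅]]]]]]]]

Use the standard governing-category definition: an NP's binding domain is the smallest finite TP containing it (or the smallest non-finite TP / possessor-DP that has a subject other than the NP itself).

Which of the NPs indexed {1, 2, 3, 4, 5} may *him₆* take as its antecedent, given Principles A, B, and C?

{1, 2}

*him* is a pronoun, so Principle B applies: it must be free in its binding domain.
Binding domain of *him₆*: the embedded TP, whose subject is Felix₃.
*Kenji₁* c-commands the pronoun but from outside its binding domain, and is not c-commanded by it → coindexation permitted.
*Stefan₂* c-commands the pronoun but from outside its binding domain, and is not c-commanded by it → coindexation permitted.
*Felix₃* c-commands the pronoun within its binding domain → coindexation would violate Principle B.
*Pavel₄*: the pronoun c-commands this R-expression → coindexation would violate Principle C on *Pavel₄*.
*Diego₅*: the pronoun c-commands this R-expression → coindexation would violate Principle C on *Diego₅*.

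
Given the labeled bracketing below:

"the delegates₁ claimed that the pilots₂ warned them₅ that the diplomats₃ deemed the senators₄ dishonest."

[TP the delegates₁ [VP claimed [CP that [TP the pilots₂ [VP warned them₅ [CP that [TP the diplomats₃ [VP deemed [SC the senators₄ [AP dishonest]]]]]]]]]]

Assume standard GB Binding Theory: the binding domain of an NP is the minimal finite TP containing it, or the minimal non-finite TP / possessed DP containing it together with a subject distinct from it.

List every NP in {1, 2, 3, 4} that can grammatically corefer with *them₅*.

*them* is a pronoun, so Principle B applies: it must be free in its binding domain.
Binding domain of *them₅*: the embedded TP, whose subject is the pilots₂.
*the delegates₁* c-commands the pronoun but from outside its binding domain, and is not c-commanded by it → coindexation permitted.
*the pilots₂* c-commands the pronoun within its binding domain → coindexation would violate Principle B.
*the diplomats₃*: the pronoun c-commands this R-expression → coindexation would violate Principle C on *the diplomats₃*.
*the senators₄*: the pronoun c-commands this R-expression → coindexation would violate Principle C on *the senators₄*.

{1}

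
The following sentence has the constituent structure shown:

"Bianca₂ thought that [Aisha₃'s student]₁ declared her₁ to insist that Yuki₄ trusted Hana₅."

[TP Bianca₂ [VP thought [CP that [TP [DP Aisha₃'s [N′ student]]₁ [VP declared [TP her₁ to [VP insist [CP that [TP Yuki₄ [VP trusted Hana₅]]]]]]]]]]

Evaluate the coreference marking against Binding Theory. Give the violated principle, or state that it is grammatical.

Principle B

The two coindexed NPs are *[Aisha₃'s student]₁* and *her₁*.
*her₁* is a pronoun. Its binding domain is the embedded TP, whose subject is [Aisha₃'s student]₁.
*[Aisha₃'s student]₁* c-commands it within that domain and carries the same index.
The pronoun is locally bound → Principle B violation.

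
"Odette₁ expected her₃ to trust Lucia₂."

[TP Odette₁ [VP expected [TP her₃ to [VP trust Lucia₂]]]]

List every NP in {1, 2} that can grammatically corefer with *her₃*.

*her* is a pronoun, so Principle B applies: it must be free in its binding domain.
Binding domain of *her₃*: the matrix TP, whose subject is Odette₁.
*Odette₁* c-commands the pronoun within its binding domain → coindexation would violate Principle B.
*Lucia₂*: the pronoun c-commands this R-expression → coindexation would violate Principle C on *Lucia₂*.

none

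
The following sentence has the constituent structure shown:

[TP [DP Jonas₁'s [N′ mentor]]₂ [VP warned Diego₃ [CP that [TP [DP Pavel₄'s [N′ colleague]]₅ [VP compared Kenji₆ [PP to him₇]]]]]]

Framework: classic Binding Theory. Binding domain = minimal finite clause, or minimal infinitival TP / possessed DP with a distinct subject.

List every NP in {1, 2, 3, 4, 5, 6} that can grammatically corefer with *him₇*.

*him* is a pronoun, so Principle B applies: it must be free in its binding domain.
Binding domain of *him₇*: the embedded TP, whose subject is [Pavel₄'s colleague]₅.
*Jonas₁* and the pronoun do not c-command one another → neither Principle B nor Principle C is at stake; coindexation permitted.
*[Jonas₁'s mentor]₂* c-commands the pronoun but from outside its binding domain, and is not c-commanded by it → coindexation permitted.
*Diego₃* c-commands the pronoun but from outside its binding domain, and is not c-commanded by it → coindexation permitted.
*Pavel₄* and the pronoun do not c-command one another → neither Principle B nor Principle C is at stake; coindexation permitted.
*[Pavel₄'s colleague]₅* c-commands the pronoun within its binding domain → coindexation would violate Principle B.
*Kenji₆* c-commands the pronoun within its binding domain → coindexation would violate Principle B.

{1, 2, 3, 4}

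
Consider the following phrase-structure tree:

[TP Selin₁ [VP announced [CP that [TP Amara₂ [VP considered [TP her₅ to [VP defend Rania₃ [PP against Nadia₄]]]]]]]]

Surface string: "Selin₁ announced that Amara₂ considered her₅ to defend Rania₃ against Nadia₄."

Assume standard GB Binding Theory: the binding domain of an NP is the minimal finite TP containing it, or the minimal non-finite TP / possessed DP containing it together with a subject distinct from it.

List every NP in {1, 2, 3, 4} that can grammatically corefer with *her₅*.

*her* is a pronoun, so Principle B applies: it must be free in its binding domain.
Binding domain of *her₅*: the embedded TP, whose subject is Amara₂.
*Selin₁* c-commands the pronoun but from outside its binding domain, and is not c-commanded by it → coindexation permitted.
*Amara₂* c-commands the pronoun within its binding domain → coindexation would violate Principle B.
*Rania₃*: the pronoun c-commands this R-expression → coindexation would violate Principle C on *Rania₃*.
*Nadia₄*: the pronoun c-commands this R-expression → coindexation would violate Principle C on *Nadia₄*.

{1}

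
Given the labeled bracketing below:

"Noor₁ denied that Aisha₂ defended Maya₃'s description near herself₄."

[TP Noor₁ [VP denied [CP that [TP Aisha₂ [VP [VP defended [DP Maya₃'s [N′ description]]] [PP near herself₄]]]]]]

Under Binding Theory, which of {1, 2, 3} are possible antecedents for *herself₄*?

{2}

*herself* is an anaphor, so Principle A applies: it must be bound in its binding domain.
Binding domain of *herself₄*: the embedded TP, whose subject is Aisha₂.
*Noor₁* c-commands the anaphor but is outside its binding domain → cannot satisfy Principle A.
*Aisha₂* c-commands the anaphor within its binding domain → licit binder.
*Maya₃* does not c-command the anaphor → cannot bind it.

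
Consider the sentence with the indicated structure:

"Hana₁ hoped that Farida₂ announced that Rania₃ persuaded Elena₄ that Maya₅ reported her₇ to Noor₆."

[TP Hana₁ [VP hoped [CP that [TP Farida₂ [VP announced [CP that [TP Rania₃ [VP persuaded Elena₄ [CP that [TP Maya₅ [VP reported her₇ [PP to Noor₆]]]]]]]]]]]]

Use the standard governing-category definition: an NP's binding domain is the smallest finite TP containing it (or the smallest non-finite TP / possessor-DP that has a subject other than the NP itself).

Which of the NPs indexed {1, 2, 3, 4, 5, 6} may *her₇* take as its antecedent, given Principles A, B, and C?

{1, 2, 3, 4}

*her* is a pronoun, so Principle B applies: it must be free in its binding domain.
Binding domain of *her₇*: the embedded TP, whose subject is Maya₅.
*Hana₁* c-commands the pronoun but from outside its binding domain, and is not c-commanded by it → coindexation permitted.
*Farida₂* c-commands the pronoun but from outside its binding domain, and is not c-commanded by it → coindexation permitted.
*Rania₃* c-commands the pronoun but from outside its binding domain, and is not c-commanded by it → coindexation permitted.
*Elena₄* c-commands the pronoun but from outside its binding domain, and is not c-commanded by it → coindexation permitted.
*Maya₅* c-commands the pronoun within its binding domain → coindexation would violate Principle B.
*Noor₆*: the pronoun c-commands this R-expression → coindexation would violate Principle C on *Noor₆*.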